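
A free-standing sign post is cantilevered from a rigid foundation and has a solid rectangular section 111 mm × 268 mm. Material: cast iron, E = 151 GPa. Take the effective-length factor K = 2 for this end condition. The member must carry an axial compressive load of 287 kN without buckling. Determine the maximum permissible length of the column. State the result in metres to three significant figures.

L_max ≈ 6.30 m

Buckling occurs about the weak axis: I_min = h·b³/12 with b = 111 mm (the shorter side).
I_min = 268×111³/12 = 3.054×10^7 mm⁴
I = 3.054×10^-5 m⁴
At the buckling limit P_cr = P = 2.870×10^5 N
From P_cr = π²EI/(K·L)²:  L = (1/K)·√(π²EI/P_cr) = (1/2)·√(π²×1.51×10^11×3.054×10^-5/2.870×10^5)
L = 6.30 m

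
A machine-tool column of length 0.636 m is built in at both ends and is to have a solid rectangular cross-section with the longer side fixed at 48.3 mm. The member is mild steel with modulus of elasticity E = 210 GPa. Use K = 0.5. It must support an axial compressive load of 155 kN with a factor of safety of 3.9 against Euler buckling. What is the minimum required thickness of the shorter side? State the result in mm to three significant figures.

Required P_cr = n·P = 3.9 × 155 = 604.5 kN
L_e = K·L = 0.5 × 0.636 = 0.3180 m
Required I = P_cr·L_e²/(π²E) = 6.045×10^5 × 0.3180² / (π² × 2.10×10^11) = 2.949×10^-8 m⁴
I_req = 2.949×10^4 mm⁴
Rectangle, weak axis: I_min = h·b³/12 with h = 48.3 mm fixed  ⇒  b = (12I/h)^(1/3) = 19.4 mm

b ≈ 19.4 mm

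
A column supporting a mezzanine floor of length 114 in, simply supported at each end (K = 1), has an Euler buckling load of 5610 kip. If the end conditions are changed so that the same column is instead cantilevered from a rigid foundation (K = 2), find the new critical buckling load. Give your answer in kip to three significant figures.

P_cr ≈ 1400 kip

P_cr ∝ 1/K², so P_cr,new = P_cr,old × (K_old/K_new)² = 5610 × (1/2)²
= 5610 × 0.2500 = 1400 kip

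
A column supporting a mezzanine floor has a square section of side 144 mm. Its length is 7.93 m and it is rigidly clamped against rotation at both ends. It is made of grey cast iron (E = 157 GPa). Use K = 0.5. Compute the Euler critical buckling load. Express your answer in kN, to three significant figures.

I = a⁴/12 = 144⁴/12 = 3.583×10^7 mm⁴
I = 3.583×10^7 mm⁴ = 3.583×10^-5 m⁴
Effective length L_e = K·L = 0.5 × 7.93 = 3.965 m
P_cr = π²EI / L_e² = π² × 157×10⁹ × 3.583×10^-5 / 3.965² = 3.532×10^6 N

P_cr ≈ 3530 kN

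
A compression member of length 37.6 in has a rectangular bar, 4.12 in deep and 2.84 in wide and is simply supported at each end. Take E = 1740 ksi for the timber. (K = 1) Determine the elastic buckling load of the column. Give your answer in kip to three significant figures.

Buckling occurs about the weak axis: I_min = h·b³/12 with b = 2.84 in (the shorter side).
I_min = 4.12×2.84³/12 = 7.864 in⁴
Effective length L_e = K·L = 1 × 37.6 = 37.60 in
P_cr = π²EI / L_e² = π² × 1740×10³ × 7.864 / 37.60² = 9.553×10^4 lb

P_cr ≈ 95.5 kip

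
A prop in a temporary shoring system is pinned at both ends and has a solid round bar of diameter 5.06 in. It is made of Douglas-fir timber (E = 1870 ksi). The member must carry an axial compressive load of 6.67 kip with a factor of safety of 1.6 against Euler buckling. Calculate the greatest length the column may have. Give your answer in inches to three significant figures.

L_max ≈ 236 in

I = πd⁴/64 = π×5.06⁴/64 = 32.18 in⁴
Required critical load P_cr = n·P = 1.6 × 6.67 = 10.67 kip = 1.067×10^4 lb
From P_cr = π²EI/(K·L)²:  L = (1/K)·√(π²EI/P_cr) = (1/1)·√(π²×1.87×10^6×32.18/1.067×10^4)
L = 236 in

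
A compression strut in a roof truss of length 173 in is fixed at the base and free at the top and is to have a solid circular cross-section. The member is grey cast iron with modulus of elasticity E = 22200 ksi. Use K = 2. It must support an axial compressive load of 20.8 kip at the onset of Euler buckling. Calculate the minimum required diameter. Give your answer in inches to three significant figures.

d ≈ 3.90 in

L_e = K·L = 2 × 173 = 346.0 in
Required I = P_cr·L_e²/(π²E) = 2.080×10^4 × 346.0² / (π² × 2.22×10^7) = 11.36 in⁴
Solid circle: I = πd⁴/64  ⇒  d = (64I/π)^(1/4) = (64×11.36/π)^(1/4) = 3.90 in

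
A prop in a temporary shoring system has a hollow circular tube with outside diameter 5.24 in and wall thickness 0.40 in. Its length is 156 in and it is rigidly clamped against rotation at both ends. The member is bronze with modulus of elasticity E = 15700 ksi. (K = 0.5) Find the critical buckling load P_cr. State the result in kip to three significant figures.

Inner diameter d_i = 5.24 − 2×0.40 = 4.440 in
I = π(d_o⁴ − d_i⁴)/64 = π(5.24⁴ − 4.440⁴)/64 = 17.93 in⁴
Effective length L_e = K·L = 0.5 × 156 = 78.00 in
P_cr = π²EI / L_e² = π² × 15700×10³ × 17.93 / 78.00² = 4.567×10^5 lb

P_cr ≈ 457 kip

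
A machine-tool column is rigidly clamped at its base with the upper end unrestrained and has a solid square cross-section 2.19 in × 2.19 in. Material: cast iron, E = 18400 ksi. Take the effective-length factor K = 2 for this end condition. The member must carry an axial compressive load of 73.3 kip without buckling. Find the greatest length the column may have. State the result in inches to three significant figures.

L_max ≈ 34.5 in

I = a⁴/12 = 2.19⁴/12 = 1.917 in⁴
At the buckling limit P_cr = P = 7.330×10^4 lb
From P_cr = π²EI/(K·L)²:  L = (1/K)·√(π²EI/P_cr) = (1/2)·√(π²×1.84×10^7×1.917/7.330×10^4)
L = 34.5 in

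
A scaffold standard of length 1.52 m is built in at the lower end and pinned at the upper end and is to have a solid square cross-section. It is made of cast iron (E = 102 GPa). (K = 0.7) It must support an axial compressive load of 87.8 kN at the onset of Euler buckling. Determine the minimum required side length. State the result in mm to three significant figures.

a ≈ 33.0 mm

L_e = K·L = 0.7 × 1.52 = 1.064 m
Required I = P_cr·L_e²/(π²E) = 8.780×10^4 × 1.064² / (π² × 1.02×10^11) = 9.874×10^-8 m⁴
I_req = 9.874×10^4 mm⁴
Solid square: I = a⁴/12  ⇒  a = (12I)^(1/4) = (12×9.874×10^4)^(1/4) = 33.0 mm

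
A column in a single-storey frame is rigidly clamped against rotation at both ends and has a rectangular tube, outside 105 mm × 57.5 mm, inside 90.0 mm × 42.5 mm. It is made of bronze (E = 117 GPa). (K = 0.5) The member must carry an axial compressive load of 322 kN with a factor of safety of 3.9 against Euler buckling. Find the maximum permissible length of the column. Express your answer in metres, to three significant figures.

L_max ≈ 2.00 m

Weak-axis I_min = (h_o·b_o³ − h_i·b_i³)/12 with b_o = 57.5, b_i = 42.50 mm (shorter outer/inner sides).
I_min = (105×57.5³ − 90.00×42.50³)/12 = 1.088×10^6 mm⁴
I = 1.088×10^-6 m⁴
Required critical load P_cr = n·P = 3.9 × 322 = 1256 kN = 1.256×10^6 N
From P_cr = π²EI/(K·L)²:  L = (1/K)·√(π²EI/P_cr) = (1/0.5)·√(π²×1.17×10^11×1.088×10^-6/1.256×10^6)
L = 2.00 m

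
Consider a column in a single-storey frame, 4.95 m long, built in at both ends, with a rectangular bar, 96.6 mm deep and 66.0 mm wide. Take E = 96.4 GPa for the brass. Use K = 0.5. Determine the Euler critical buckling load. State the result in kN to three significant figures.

P_cr ≈ 359 kN

Buckling occurs about the weak axis: I_min = h·b³/12 with b = 66.0 mm (the shorter side).
I_min = 96.6×66.0³/12 = 2.314×10^6 mm⁴
I = 2.314×10^6 mm⁴ = 2.314×10^-6 m⁴
Effective length L_e = K·L = 0.5 × 4.95 = 2.475 m
P_cr = π²EI / L_e² = π² × 96.4×10⁹ × 2.314×10^-6 / 2.475² = 3.595×10^5 N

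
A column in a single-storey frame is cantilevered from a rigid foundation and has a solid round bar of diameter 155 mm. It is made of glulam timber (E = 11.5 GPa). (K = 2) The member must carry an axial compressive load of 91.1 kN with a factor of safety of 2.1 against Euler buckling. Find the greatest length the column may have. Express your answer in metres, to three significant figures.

I = πd⁴/64 = π×155⁴/64 = 2.833×10^7 mm⁴
I = 2.833×10^-5 m⁴
Required critical load P_cr = n·P = 2.1 × 91.1 = 191.3 kN = 1.913×10^5 N
From P_cr = π²EI/(K·L)²:  L = (1/K)·√(π²EI/P_cr) = (1/2)·√(π²×1.15×10^10×2.833×10^-5/1.913×10^5)
L = 2.05 m

L_max ≈ 2.05 m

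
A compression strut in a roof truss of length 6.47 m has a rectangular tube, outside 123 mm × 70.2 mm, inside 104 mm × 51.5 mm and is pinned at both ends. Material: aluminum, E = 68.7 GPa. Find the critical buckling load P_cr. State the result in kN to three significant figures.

P_cr ≈ 38.3 kN

Weak-axis I_min = (h_o·b_o³ − h_i·b_i³)/12 with b_o = 70.2, b_i = 51.50 mm (shorter outer/inner sides).
I_min = (123×70.2³ − 104.0×51.50³)/12 = 2.362×10^6 mm⁴
I = 2.362×10^6 mm⁴ = 2.362×10^-6 m⁴
Effective length L_e = K·L = 1 × 6.47 = 6.470 m
P_cr = π²EI / L_e² = π² × 68.7×10⁹ × 2.362×10^-6 / 6.470² = 3.826×10^4 N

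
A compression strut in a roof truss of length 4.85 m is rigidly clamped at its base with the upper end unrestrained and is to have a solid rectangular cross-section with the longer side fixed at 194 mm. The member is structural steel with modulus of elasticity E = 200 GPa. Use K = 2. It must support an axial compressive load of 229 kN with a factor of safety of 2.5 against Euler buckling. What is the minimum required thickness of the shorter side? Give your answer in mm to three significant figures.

Required P_cr = n·P = 2.5 × 229 = 572.5 kN
L_e = K·L = 2 × 4.85 = 9.700 m
Required I = P_cr·L_e²/(π²E) = 5.725×10^5 × 9.700² / (π² × 2.00×10^11) = 2.729×10^-5 m⁴
I_req = 2.729×10^7 mm⁴
Rectangle, weak axis: I_min = h·b³/12 with h = 194 mm fixed  ⇒  b = (12I/h)^(1/3) = 119 mm

b ≈ 119 mm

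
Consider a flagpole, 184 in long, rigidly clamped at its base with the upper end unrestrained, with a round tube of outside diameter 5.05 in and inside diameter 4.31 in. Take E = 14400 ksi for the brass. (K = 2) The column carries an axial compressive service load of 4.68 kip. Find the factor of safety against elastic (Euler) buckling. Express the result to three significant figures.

d_o = 5.05 in, d_i = 4.31 in
I = π(d_o⁴ − d_i⁴)/64 = π(5.05⁴ − 4.310⁴)/64 = 14.99 in⁴
Effective length L_e = K·L = 2 × 184 = 368.0 in
P_cr = π²EI / L_e² = π² × 14400×10³ × 14.99 / 368.0² = 1.573×10^4 lb
Factor of safety n = P_cr / P = 15.728 / 4.68 = 3.36

n ≈ 3.36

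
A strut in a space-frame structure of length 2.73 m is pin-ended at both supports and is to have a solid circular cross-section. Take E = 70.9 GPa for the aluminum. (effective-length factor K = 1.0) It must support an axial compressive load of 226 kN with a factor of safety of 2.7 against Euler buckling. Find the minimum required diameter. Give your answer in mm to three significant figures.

d ≈ 107 mm

Required P_cr = n·P = 2.7 × 226 = 610.2 kN
L_e = K·L = 1 × 2.73 = 2.730 m
Required I = P_cr·L_e²/(π²E) = 6.102×10^5 × 2.730² / (π² × 7.09×10^10) = 6.499×10^-6 m⁴
I_req = 6.499×10^6 mm⁴
Solid circle: I = πd⁴/64  ⇒  d = (64I/π)^(1/4) = (64×6.499×10^6/π)^(1/4) = 107 mm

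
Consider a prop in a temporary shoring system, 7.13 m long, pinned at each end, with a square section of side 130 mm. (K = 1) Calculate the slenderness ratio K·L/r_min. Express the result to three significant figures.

For a square r = a/√12 = 130/√12 = 37.53 mm
L_e = K·L = 1 × 7.13 m = 7.130 m = 7130.0 mm
λ = L_e / r_min = 7130.0 / 37.53 = 190

λ ≈ 190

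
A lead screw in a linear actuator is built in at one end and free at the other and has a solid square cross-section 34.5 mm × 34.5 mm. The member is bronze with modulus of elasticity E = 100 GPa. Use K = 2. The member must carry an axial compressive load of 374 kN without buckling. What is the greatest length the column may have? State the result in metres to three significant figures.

I = a⁴/12 = 34.5⁴/12 = 1.181×10^5 mm⁴
I = 1.181×10^-7 m⁴
At the buckling limit P_cr = P = 3.740×10^5 N
From P_cr = π²EI/(K·L)²:  L = (1/K)·√(π²EI/P_cr) = (1/2)·√(π²×1.00×10^11×1.181×10^-7/3.740×10^5)
L = 0.279 m

L_max ≈ 0.279 m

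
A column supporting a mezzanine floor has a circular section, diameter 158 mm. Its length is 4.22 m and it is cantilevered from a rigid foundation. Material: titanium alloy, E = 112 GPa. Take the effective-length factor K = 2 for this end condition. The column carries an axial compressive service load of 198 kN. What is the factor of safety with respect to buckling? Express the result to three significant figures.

I = πd⁴/64 = π×158⁴/64 = 3.059×10^7 mm⁴
I = 3.059×10^7 mm⁴ = 3.059×10^-5 m⁴
Effective length L_e = K·L = 2 × 4.22 = 8.440 m
P_cr = π²EI / L_e² = π² × 112×10⁹ × 3.059×10^-5 / 8.440² = 4.747×10^5 N
Factor of safety n = P_cr / P = 474.71 / 198 = 2.40

n ≈ 2.40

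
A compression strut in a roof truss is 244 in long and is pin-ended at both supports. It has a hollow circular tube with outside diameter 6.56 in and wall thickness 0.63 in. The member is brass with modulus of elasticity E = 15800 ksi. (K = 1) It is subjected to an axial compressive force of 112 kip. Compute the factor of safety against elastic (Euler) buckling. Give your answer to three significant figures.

Inner diameter d_i = 6.56 − 2×0.63 = 5.300 in
I = π(d_o⁴ − d_i⁴)/64 = π(6.56⁴ − 5.300⁴)/64 = 52.17 in⁴
Effective length L_e = K·L = 1 × 244 = 244.0 in
P_cr = π²EI / L_e² = π² × 15800×10³ × 52.17 / 244.0² = 1.367×10^5 lb
Factor of safety n = P_cr / P = 136.65 / 112 = 1.22

n ≈ 1.22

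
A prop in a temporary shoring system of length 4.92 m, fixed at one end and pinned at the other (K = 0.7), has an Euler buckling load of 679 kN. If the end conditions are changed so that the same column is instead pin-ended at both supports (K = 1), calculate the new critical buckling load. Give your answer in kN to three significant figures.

P_cr ∝ 1/K², so P_cr,new = P_cr,old × (K_old/K_new)² = 679 × (0.7/1)²
= 679 × 0.4900 = 333 kN

P_cr ≈ 333 kN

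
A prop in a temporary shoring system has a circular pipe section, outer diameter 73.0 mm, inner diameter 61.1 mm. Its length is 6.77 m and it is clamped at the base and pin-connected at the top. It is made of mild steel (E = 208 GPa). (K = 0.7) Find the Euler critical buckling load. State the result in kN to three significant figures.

P_cr ≈ 64.9 kN

d_o = 73.0 mm, d_i = 61.1 mm
I = π(d_o⁴ − d_i⁴)/64 = π(73.0⁴ − 61.10⁴)/64 = 7.099×10^5 mm⁴
I = 7.099×10^5 mm⁴ = 7.099×10^-7 m⁴
Effective length L_e = K·L = 0.7 × 6.77 = 4.739 m
P_cr = π²EI / L_e² = π² × 208×10⁹ × 7.099×10^-7 / 4.739² = 6.489×10^4 N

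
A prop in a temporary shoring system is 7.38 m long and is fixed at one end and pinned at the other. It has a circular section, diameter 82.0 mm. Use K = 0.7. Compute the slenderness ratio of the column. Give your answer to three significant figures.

λ ≈ 252

For a solid circle r = d/4 = 82.0/4 = 20.50 mm
L_e = K·L = 0.7 × 7.38 m = 5.166 m = 5166.0 mm
λ = L_e / r_min = 5166.0 / 20.50 = 252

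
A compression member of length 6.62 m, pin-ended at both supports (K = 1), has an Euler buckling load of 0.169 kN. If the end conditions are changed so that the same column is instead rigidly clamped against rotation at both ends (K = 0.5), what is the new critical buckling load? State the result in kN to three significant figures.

P_cr ∝ 1/K², so P_cr,new = P_cr,old × (K_old/K_new)² = 0.169 × (1/0.5)²
= 0.169 × 4.000 = 0.676 kN

P_cr ≈ 0.676 kN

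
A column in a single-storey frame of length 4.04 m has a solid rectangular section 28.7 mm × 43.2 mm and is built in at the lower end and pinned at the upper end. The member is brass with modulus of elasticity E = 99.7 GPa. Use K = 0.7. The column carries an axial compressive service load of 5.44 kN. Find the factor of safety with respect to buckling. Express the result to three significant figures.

n ≈ 1.92

Buckling occurs about the weak axis: I_min = h·b³/12 with b = 28.7 mm (the shorter side).
I_min = 43.2×28.7³/12 = 8.510×10^4 mm⁴
I = 8.510×10^4 mm⁴ = 8.510×10^-8 m⁴
Effective length L_e = K·L = 0.7 × 4.04 = 2.828 m
P_cr = π²EI / L_e² = π² × 99.7×10⁹ × 8.510×10^-8 / 2.828² = 1.047×10^4 N
Factor of safety n = P_cr / P = 10.471 / 5.44 = 1.92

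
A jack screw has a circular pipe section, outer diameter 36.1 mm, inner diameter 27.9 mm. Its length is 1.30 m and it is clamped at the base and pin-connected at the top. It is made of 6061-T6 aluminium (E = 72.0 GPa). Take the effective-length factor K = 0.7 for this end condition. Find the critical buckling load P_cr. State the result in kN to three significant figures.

d_o = 36.1 mm, d_i = 27.9 mm
I = π(d_o⁴ − d_i⁴)/64 = π(36.1⁴ − 27.90⁴)/64 = 5.362×10^4 mm⁴
I = 5.362×10^4 mm⁴ = 5.362×10^-8 m⁴
Effective length L_e = K·L = 0.7 × 1.30 = 0.9100 m
P_cr = π²EI / L_e² = π² × 72.0×10⁹ × 5.362×10^-8 / 0.9100² = 4.602×10^4 N

P_cr ≈ 46.0 kN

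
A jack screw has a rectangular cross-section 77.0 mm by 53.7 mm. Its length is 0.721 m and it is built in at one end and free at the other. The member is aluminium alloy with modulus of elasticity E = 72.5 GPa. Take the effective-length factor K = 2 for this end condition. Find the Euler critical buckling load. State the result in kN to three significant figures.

P_cr ≈ 342 kN

Buckling occurs about the weak axis: I_min = h·b³/12 with b = 53.7 mm (the shorter side).
I_min = 77.0×53.7³/12 = 9.936×10^5 mm⁴
I = 9.936×10^5 mm⁴ = 9.936×10^-7 m⁴
Effective length L_e = K·L = 2 × 0.721 = 1.442 m
P_cr = π²EI / L_e² = π² × 72.5×10⁹ × 9.936×10^-7 / 1.442² = 3.419×10^5 N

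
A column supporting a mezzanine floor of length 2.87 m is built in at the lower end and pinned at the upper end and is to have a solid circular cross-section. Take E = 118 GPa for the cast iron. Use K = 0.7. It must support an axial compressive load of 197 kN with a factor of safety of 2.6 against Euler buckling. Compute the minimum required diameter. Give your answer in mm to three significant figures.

d ≈ 77.5 mm

Required P_cr = n·P = 2.6 × 197 = 512.2 kN
L_e = K·L = 0.7 × 2.87 = 2.009 m
Required I = P_cr·L_e²/(π²E) = 5.122×10^5 × 2.009² / (π² × 1.18×10^11) = 1.775×10^-6 m⁴
I_req = 1.775×10^6 mm⁴
Solid circle: I = πd⁴/64  ⇒  d = (64I/π)^(1/4) = (64×1.775×10^6/π)^(1/4) = 77.5 mm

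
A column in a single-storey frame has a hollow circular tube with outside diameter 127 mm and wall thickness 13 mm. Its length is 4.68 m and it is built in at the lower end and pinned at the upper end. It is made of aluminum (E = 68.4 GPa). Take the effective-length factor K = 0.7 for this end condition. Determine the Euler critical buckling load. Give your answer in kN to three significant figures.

P_cr ≈ 482 kN

Inner diameter d_i = 127 − 2×13 = 101.0 mm
I = π(d_o⁴ − d_i⁴)/64 = π(127⁴ − 101.0⁴)/64 = 7.662×10^6 mm⁴
I = 7.662×10^6 mm⁴ = 7.662×10^-6 m⁴
Effective length L_e = K·L = 0.7 × 4.68 = 3.276 m
P_cr = π²EI / L_e² = π² × 68.4×10⁹ × 7.662×10^-6 / 3.276² = 4.819×10^5 N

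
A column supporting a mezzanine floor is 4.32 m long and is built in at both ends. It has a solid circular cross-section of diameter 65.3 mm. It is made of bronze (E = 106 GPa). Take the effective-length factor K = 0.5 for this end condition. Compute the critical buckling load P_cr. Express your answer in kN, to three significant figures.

I = πd⁴/64 = π×65.3⁴/64 = 8.925×10^5 mm⁴
I = 8.925×10^5 mm⁴ = 8.925×10^-7 m⁴
Effective length L_e = K·L = 0.5 × 4.32 = 2.160 m
P_cr = π²EI / L_e² = π² × 106×10⁹ × 8.925×10^-7 / 2.160² = 2.001×10^5 N

P_cr ≈ 200 kN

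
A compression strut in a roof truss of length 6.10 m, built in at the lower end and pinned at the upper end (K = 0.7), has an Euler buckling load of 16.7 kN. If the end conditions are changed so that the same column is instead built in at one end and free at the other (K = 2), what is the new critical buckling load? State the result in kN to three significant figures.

P_cr ∝ 1/K², so P_cr,new = P_cr,old × (K_old/K_new)² = 16.7 × (0.7/2)²
= 16.7 × 0.1225 = 2.05 kN

P_cr ≈ 2.05 kN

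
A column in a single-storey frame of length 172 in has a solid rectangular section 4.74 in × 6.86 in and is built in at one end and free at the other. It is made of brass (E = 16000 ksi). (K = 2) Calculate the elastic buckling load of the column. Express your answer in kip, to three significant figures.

Buckling occurs about the weak axis: I_min = h·b³/12 with b = 4.74 in (the shorter side).
I_min = 6.86×4.74³/12 = 60.88 in⁴
Effective length L_e = K·L = 2 × 172 = 344.0 in
P_cr = π²EI / L_e² = π² × 16000×10³ × 60.88 / 344.0² = 8.124×10^4 lb

P_cr ≈ 81.2 kip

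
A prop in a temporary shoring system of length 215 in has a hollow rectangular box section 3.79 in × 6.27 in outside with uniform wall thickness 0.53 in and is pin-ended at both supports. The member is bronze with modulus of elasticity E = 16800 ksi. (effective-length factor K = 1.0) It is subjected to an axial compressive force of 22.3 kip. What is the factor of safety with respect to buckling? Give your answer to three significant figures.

n ≈ 3.15

Inner dimensions: h_i = 6.27 − 2×0.53 = 5.210 in, b_i = 3.79 − 2×0.53 = 2.730 in
Weak-axis I_min = (h_o·b_o³ − h_i·b_i³)/12 with b_o = 3.79, b_i = 2.730 in (shorter outer/inner sides).
I_min = (6.27×3.79³ − 5.210×2.730³)/12 = 19.61 in⁴
Effective length L_e = K·L = 1 × 215 = 215.0 in
P_cr = π²EI / L_e² = π² × 16800×10³ × 19.61 / 215.0² = 7.035×10^4 lb
Factor of safety n = P_cr / P = 70.345 / 22.3 = 3.15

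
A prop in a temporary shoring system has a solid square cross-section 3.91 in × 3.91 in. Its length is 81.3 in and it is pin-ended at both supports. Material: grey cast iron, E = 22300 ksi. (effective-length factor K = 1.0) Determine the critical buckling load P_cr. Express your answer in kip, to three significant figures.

P_cr ≈ 649 kip

I = a⁴/12 = 3.91⁴/12 = 19.48 in⁴
Effective length L_e = K·L = 1 × 81.3 = 81.30 in
P_cr = π²EI / L_e² = π² × 22300×10³ × 19.48 / 81.30² = 6.486×10^5 lb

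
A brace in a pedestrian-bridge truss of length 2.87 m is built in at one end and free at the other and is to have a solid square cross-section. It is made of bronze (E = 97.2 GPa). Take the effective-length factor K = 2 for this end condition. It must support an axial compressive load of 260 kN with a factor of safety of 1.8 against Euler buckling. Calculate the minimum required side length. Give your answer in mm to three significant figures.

a ≈ 118 mm

Required P_cr = n·P = 1.8 × 260 = 468.0 kN
L_e = K·L = 2 × 2.87 = 5.740 m
Required I = P_cr·L_e²/(π²E) = 4.680×10^5 × 5.740² / (π² × 9.72×10^10) = 1.607×10^-5 m⁴
I_req = 1.607×10^7 mm⁴
Solid square: I = a⁴/12  ⇒  a = (12I)^(1/4) = (12×1.607×10^7)^(1/4) = 118 mm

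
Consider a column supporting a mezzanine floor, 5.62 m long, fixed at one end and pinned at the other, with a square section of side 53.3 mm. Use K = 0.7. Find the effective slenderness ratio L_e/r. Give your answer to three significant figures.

λ ≈ 256

I = a⁴/12 = 53.3⁴/12 = 6.726×10^5 mm⁴
A = 2.841×10^3 mm²;  r_min = √(I/A) = √(6.726×10^5/2.841×10^3) = 15.39 mm
L_e = K·L = 0.7 × 5.62 m = 3.934 m = 3934.0 mm
λ = L_e / r_min = 3934.0 / 15.39 = 256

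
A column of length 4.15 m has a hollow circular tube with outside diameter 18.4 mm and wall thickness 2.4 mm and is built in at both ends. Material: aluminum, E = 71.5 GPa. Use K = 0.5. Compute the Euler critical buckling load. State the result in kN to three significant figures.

P_cr ≈ 0.647 kN

Inner diameter d_i = 18.4 − 2×2.4 = 13.60 mm
I = π(d_o⁴ − d_i⁴)/64 = π(18.4⁴ − 13.60⁴)/64 = 3.947×10^3 mm⁴
I = 3.947×10^3 mm⁴ = 3.947×10^-9 m⁴
Effective length L_e = K·L = 0.5 × 4.15 = 2.075 m
P_cr = π²EI / L_e² = π² × 71.5×10⁹ × 3.947×10^-9 / 2.075² = 646.9 N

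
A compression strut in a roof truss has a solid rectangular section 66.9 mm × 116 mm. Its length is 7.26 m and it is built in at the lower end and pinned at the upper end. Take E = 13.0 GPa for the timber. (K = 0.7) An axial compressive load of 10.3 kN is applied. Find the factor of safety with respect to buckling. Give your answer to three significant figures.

n ≈ 1.40

Buckling occurs about the weak axis: I_min = h·b³/12 with b = 66.9 mm (the shorter side).
I_min = 116×66.9³/12 = 2.894×10^6 mm⁴
I = 2.894×10^6 mm⁴ = 2.894×10^-6 m⁴
Effective length L_e = K·L = 0.7 × 7.26 = 5.082 m
P_cr = π²EI / L_e² = π² × 13.0×10⁹ × 2.894×10^-6 / 5.082² = 1.438×10^4 N
Factor of safety n = P_cr / P = 14.379 / 10.3 = 1.40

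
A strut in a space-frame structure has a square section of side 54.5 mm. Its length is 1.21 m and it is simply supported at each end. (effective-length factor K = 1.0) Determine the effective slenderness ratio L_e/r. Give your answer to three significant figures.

λ ≈ 76.9

I = a⁴/12 = 54.5⁴/12 = 7.352×10^5 mm⁴
A = 2.970×10^3 mm²;  r_min = √(I/A) = √(7.352×10^5/2.970×10^3) = 15.73 mm
L_e = K·L = 1 × 1.21 m = 1.210 m = 1210.0 mm
λ = L_e / r_min = 1210.0 / 15.73 = 76.9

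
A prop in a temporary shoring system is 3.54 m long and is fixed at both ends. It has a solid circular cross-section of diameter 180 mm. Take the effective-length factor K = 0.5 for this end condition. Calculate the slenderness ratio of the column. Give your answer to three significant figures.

λ ≈ 39.3

I = πd⁴/64 = π×180⁴/64 = 5.153×10^7 mm⁴
A = 2.545×10^4 mm²;  r_min = √(I/A) = √(5.153×10^7/2.545×10^4) = 45.00 mm
L_e = K·L = 0.5 × 3.54 m = 1.770 m = 1770.0 mm
λ = L_e / r_min = 1770.0 / 45.00 = 39.3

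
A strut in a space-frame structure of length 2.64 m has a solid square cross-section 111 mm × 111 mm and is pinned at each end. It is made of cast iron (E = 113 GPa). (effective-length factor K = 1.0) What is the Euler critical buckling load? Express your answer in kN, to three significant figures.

P_cr ≈ 2020 kN

I = a⁴/12 = 111⁴/12 = 1.265×10^7 mm⁴
I = 1.265×10^7 mm⁴ = 1.265×10^-5 m⁴
Effective length L_e = K·L = 1 × 2.64 = 2.640 m
P_cr = π²EI / L_e² = π² × 113×10⁹ × 1.265×10^-5 / 2.640² = 2.024×10^6 N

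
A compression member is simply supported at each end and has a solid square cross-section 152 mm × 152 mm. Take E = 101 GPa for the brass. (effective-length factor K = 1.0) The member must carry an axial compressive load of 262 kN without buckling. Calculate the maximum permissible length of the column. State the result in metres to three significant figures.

L_max ≈ 13.0 m

I = a⁴/12 = 152⁴/12 = 4.448×10^7 mm⁴
I = 4.448×10^-5 m⁴
At the buckling limit P_cr = P = 2.620×10^5 N
From P_cr = π²EI/(K·L)²:  L = (1/K)·√(π²EI/P_cr) = (1/1)·√(π²×1.01×10^11×4.448×10^-5/2.620×10^5)
L = 13.0 m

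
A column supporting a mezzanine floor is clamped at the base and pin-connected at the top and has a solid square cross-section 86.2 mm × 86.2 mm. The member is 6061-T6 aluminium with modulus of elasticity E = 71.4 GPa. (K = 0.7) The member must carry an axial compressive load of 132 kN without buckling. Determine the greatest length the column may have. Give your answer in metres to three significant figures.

I = a⁴/12 = 86.2⁴/12 = 4.601×10^6 mm⁴
I = 4.601×10^-6 m⁴
At the buckling limit P_cr = P = 1.320×10^5 N
From P_cr = π²EI/(K·L)²:  L = (1/K)·√(π²EI/P_cr) = (1/0.7)·√(π²×7.14×10^10×4.601×10^-6/1.320×10^5)
L = 7.08 m

L_max ≈ 7.08 m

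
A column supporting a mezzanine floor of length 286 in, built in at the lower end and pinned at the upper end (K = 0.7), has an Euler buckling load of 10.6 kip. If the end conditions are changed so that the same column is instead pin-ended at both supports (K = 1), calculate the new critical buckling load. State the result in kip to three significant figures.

P_cr ≈ 5.19 kip

P_cr ∝ 1/K², so P_cr,new = P_cr,old × (K_old/K_new)² = 10.6 × (0.7/1)²
= 10.6 × 0.4900 = 5.19 kip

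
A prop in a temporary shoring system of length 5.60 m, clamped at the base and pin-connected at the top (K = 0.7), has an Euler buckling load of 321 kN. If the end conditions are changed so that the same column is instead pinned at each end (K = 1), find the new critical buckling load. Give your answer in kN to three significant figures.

P_cr ∝ 1/K², so P_cr,new = P_cr,old × (K_old/K_new)² = 321 × (0.7/1)²
= 321 × 0.4900 = 157 kN

P_cr ≈ 157 kN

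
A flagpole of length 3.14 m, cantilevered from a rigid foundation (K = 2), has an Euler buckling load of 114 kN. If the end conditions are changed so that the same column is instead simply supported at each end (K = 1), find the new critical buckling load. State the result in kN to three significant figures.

P_cr ≈ 456 kN

P_cr ∝ 1/K², so P_cr,new = P_cr,old × (K_old/K_new)² = 114 × (2/1)²
= 114 × 4.000 = 456 kN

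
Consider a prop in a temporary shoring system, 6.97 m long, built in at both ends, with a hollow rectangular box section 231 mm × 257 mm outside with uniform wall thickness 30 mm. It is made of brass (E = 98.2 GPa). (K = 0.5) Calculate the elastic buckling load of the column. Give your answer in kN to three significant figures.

P_cr ≈ 14500 kN

Inner dimensions: h_i = 257 − 2×30 = 197.0 mm, b_i = 231 − 2×30 = 171.0 mm
Weak-axis I_min = (h_o·b_o³ − h_i·b_i³)/12 with b_o = 231, b_i = 171.0 mm (shorter outer/inner sides).
I_min = (257×231³ − 197.0×171.0³)/12 = 1.819×10^8 mm⁴
I = 1.819×10^8 mm⁴ = 1.819×10^-4 m⁴
Effective length L_e = K·L = 0.5 × 6.97 = 3.485 m
P_cr = π²EI / L_e² = π² × 98.2×10⁹ × 1.819×10^-4 / 3.485² = 1.452×10^7 N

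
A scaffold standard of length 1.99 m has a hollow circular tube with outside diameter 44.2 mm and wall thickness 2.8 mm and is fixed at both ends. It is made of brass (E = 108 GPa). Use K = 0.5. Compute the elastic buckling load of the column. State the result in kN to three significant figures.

P_cr ≈ 84.4 kN

Inner diameter d_i = 44.2 − 2×2.8 = 38.60 mm
I = π(d_o⁴ − d_i⁴)/64 = π(44.2⁴ − 38.60⁴)/64 = 7.838×10^4 mm⁴
I = 7.838×10^4 mm⁴ = 7.838×10^-8 m⁴
Effective length L_e = K·L = 0.5 × 1.99 = 0.9950 m
P_cr = π²EI / L_e² = π² × 108×10⁹ × 7.838×10^-8 / 0.9950² = 8.439×10^4 N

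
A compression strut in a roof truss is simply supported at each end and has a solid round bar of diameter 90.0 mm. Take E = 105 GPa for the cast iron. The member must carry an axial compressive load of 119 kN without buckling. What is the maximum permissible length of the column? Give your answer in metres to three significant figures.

I = πd⁴/64 = π×90.0⁴/64 = 3.221×10^6 mm⁴
I = 3.221×10^-6 m⁴
At the buckling limit P_cr = P = 1.190×10^5 N
From P_cr = π²EI/(K·L)²:  L = (1/K)·√(π²EI/P_cr) = (1/1)·√(π²×1.05×10^11×3.221×10^-6/1.190×10^5)
L = 5.30 m

L_max ≈ 5.30 m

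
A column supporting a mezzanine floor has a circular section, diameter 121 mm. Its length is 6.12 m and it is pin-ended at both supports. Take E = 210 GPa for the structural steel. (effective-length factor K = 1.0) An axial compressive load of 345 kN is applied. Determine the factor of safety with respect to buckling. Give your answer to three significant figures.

I = πd⁴/64 = π×121⁴/64 = 1.052×10^7 mm⁴
I = 1.052×10^7 mm⁴ = 1.052×10^-5 m⁴
Effective length L_e = K·L = 1 × 6.12 = 6.120 m
P_cr = π²EI / L_e² = π² × 210×10⁹ × 1.052×10^-5 / 6.120² = 5.823×10^5 N
Factor of safety n = P_cr / P = 582.27 / 345 = 1.69

n ≈ 1.69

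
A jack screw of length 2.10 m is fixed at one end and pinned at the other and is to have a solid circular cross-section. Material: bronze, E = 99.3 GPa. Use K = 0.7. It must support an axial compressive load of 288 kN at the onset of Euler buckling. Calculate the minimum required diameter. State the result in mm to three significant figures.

d ≈ 60.0 mm

L_e = K·L = 0.7 × 2.10 = 1.470 m
Required I = P_cr·L_e²/(π²E) = 2.880×10^5 × 1.470² / (π² × 9.93×10^10) = 6.350×10^-7 m⁴
I_req = 6.350×10^5 mm⁴
Solid circle: I = πd⁴/64  ⇒  d = (64I/π)^(1/4) = (64×6.350×10^5/π)^(1/4) = 60.0 mm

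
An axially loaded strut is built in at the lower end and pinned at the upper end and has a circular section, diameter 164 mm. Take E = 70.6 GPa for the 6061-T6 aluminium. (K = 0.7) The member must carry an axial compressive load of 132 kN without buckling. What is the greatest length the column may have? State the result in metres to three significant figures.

I = πd⁴/64 = π×164⁴/64 = 3.551×10^7 mm⁴
I = 3.551×10^-5 m⁴
At the buckling limit P_cr = P = 1.320×10^5 N
From P_cr = π²EI/(K·L)²:  L = (1/K)·√(π²EI/P_cr) = (1/0.7)·√(π²×7.06×10^10×3.551×10^-5/1.320×10^5)
L = 19.6 m

L_max ≈ 19.6 m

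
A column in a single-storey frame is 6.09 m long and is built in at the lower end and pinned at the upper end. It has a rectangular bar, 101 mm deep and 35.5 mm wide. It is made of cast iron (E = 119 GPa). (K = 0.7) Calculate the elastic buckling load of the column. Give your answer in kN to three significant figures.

Buckling occurs about the weak axis: I_min = h·b³/12 with b = 35.5 mm (the shorter side).
I_min = 101×35.5³/12 = 3.766×10^5 mm⁴
I = 3.766×10^5 mm⁴ = 3.766×10^-7 m⁴
Effective length L_e = K·L = 0.7 × 6.09 = 4.263 m
P_cr = π²EI / L_e² = π² × 119×10⁹ × 3.766×10^-7 / 4.263² = 2.434×10^4 N

P_cr ≈ 24.3 kN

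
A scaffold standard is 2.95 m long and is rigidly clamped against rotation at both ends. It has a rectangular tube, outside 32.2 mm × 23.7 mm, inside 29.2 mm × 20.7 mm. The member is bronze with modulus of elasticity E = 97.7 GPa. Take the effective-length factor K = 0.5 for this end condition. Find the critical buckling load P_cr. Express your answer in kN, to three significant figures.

P_cr ≈ 6.27 kN

Weak-axis I_min = (h_o·b_o³ − h_i·b_i³)/12 with b_o = 23.7, b_i = 20.70 mm (shorter outer/inner sides).
I_min = (32.2×23.7³ − 29.20×20.70³)/12 = 1.414×10^4 mm⁴
I = 1.414×10^4 mm⁴ = 1.414×10^-8 m⁴
Effective length L_e = K·L = 0.5 × 2.95 = 1.475 m
P_cr = π²EI / L_e² = π² × 97.7×10⁹ × 1.414×10^-8 / 1.475² = 6.266×10^3 N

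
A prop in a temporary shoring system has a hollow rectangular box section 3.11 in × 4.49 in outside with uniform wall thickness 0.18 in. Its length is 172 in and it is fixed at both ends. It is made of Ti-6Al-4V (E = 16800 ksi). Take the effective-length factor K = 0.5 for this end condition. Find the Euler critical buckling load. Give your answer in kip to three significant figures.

P_cr ≈ 91.9 kip

Inner dimensions: h_i = 4.49 − 2×0.18 = 4.130 in, b_i = 3.11 − 2×0.18 = 2.750 in
Weak-axis I_min = (h_o·b_o³ − h_i·b_i³)/12 with b_o = 3.11, b_i = 2.750 in (shorter outer/inner sides).
I_min = (4.49×3.11³ − 4.130×2.750³)/12 = 4.097 in⁴
Effective length L_e = K·L = 0.5 × 172 = 86.00 in
P_cr = π²EI / L_e² = π² × 16800×10³ × 4.097 / 86.00² = 9.186×10^4 lb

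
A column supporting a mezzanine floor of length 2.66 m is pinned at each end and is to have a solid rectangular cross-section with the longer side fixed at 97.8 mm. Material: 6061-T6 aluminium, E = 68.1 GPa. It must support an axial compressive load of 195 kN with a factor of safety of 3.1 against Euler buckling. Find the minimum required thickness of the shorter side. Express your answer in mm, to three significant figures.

b ≈ 92.1 mm

Required P_cr = n·P = 3.1 × 195 = 604.5 kN
L_e = K·L = 1 × 2.66 = 2.660 m
Required I = P_cr·L_e²/(π²E) = 6.045×10^5 × 2.660² / (π² × 6.81×10^10) = 6.364×10^-6 m⁴
I_req = 6.364×10^6 mm⁴
Rectangle, weak axis: I_min = h·b³/12 with h = 97.8 mm fixed  ⇒  b = (12I/h)^(1/3) = 92.1 mm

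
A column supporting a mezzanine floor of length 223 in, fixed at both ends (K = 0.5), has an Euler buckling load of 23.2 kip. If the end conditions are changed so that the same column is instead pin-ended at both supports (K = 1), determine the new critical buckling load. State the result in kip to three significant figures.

P_cr ∝ 1/K², so P_cr,new = P_cr,old × (K_old/K_new)² = 23.2 × (0.5/1)²
= 23.2 × 0.2500 = 5.80 kip

P_cr ≈ 5.80 kip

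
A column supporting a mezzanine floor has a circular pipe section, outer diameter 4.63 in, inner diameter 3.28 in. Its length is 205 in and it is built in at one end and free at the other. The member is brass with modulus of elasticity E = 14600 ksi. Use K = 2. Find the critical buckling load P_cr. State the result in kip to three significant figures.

d_o = 4.63 in, d_i = 3.28 in
I = π(d_o⁴ − d_i⁴)/64 = π(4.63⁴ − 3.280⁴)/64 = 16.88 in⁴
Effective length L_e = K·L = 2 × 205 = 410.0 in
P_cr = π²EI / L_e² = π² × 14600×10³ × 16.88 / 410.0² = 1.447×10^4 lb

P_cr ≈ 14.5 kip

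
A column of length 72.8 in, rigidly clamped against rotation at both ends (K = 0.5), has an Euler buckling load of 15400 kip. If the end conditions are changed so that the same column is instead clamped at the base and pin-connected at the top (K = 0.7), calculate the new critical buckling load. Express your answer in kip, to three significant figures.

P_cr ≈ 7860 kip

P_cr ∝ 1/K², so P_cr,new = P_cr,old × (K_old/K_new)² = 15400 × (0.5/0.7)²
= 15400 × 0.5102 = 7860 kip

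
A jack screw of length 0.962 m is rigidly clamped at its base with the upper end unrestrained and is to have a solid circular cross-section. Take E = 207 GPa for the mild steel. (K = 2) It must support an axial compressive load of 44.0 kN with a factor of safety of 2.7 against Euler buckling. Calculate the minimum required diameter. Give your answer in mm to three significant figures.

Required P_cr = n·P = 2.7 × 44.0 = 118.8 kN
L_e = K·L = 2 × 0.962 = 1.924 m
Required I = P_cr·L_e²/(π²E) = 1.188×10^5 × 1.924² / (π² × 2.07×10^11) = 2.153×10^-7 m⁴
I_req = 2.153×10^5 mm⁴
Solid circle: I = πd⁴/64  ⇒  d = (64I/π)^(1/4) = (64×2.153×10^5/π)^(1/4) = 45.8 mm

d ≈ 45.8 mm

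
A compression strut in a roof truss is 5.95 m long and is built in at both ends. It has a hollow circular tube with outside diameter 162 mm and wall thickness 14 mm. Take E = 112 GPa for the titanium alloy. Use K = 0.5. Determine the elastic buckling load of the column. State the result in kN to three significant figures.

P_cr ≈ 2250 kN

Inner diameter d_i = 162 − 2×14 = 134.0 mm
I = π(d_o⁴ − d_i⁴)/64 = π(162⁴ − 134.0⁴)/64 = 1.798×10^7 mm⁴
I = 1.798×10^7 mm⁴ = 1.798×10^-5 m⁴
Effective length L_e = K·L = 0.5 × 5.95 = 2.975 m
P_cr = π²EI / L_e² = π² × 112×10⁹ × 1.798×10^-5 / 2.975² = 2.246×10^6 N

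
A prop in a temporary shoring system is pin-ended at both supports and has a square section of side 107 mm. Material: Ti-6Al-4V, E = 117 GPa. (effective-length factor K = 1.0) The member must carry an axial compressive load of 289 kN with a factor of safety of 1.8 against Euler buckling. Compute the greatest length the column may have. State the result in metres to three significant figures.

I = a⁴/12 = 107⁴/12 = 1.092×10^7 mm⁴
I = 1.092×10^-5 m⁴
Required critical load P_cr = n·P = 1.8 × 289 = 520.2 kN = 5.202×10^5 N
From P_cr = π²EI/(K·L)²:  L = (1/K)·√(π²EI/P_cr) = (1/1)·√(π²×1.17×10^11×1.092×10^-5/5.202×10^5)
L = 4.92 m

L_max ≈ 4.92 m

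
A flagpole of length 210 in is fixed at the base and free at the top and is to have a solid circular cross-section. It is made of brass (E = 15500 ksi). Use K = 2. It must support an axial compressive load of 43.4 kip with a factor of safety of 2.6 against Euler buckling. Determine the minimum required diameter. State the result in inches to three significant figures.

Required P_cr = n·P = 2.6 × 43.4 = 112.8 kip
L_e = K·L = 2 × 210 = 420.0 in
Required I = P_cr·L_e²/(π²E) = 1.128×10^5 × 420.0² / (π² × 1.55×10^7) = 130.1 in⁴
Solid circle: I = πd⁴/64  ⇒  d = (64I/π)^(1/4) = (64×130.1/π)^(1/4) = 7.18 in

d ≈ 7.18 in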